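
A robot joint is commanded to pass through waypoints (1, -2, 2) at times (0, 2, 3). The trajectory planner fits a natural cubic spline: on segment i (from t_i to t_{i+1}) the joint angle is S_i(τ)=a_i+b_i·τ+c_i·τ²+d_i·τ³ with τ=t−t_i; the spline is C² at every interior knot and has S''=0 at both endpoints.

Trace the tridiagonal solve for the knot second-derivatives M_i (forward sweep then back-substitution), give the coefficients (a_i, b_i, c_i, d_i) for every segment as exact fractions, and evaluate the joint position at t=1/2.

Δ: Δ0=-3/2, Δ1=4
row 1: diag=6, rhs=33; c'=1/6, d'=11/2
back: M1=11/2
M: M0=0, M1=11/2, M2=0
seg 0: a=1, c=M0/2=0, d=(M1−M0)/(6·2)=11/24, b=Δ0−h0·(2M0+M1)/6=-10/3
seg 1: a=-2, c=M1/2=11/4, d=(M2−M1)/(6·1)=-11/12, b=Δ1−h1·(2M1+M2)/6=13/6
t_q=1/2 → seg 0, τ=1/2; S=1+-10/3·τ+0·τ²+11/24·τ³=-39/64

  seg 0: a=1 b=-10/3 c=0 d=11/24
  seg 1: a=-2 b=13/6 c=11/4 d=-11/12
S(1/2) = -39/64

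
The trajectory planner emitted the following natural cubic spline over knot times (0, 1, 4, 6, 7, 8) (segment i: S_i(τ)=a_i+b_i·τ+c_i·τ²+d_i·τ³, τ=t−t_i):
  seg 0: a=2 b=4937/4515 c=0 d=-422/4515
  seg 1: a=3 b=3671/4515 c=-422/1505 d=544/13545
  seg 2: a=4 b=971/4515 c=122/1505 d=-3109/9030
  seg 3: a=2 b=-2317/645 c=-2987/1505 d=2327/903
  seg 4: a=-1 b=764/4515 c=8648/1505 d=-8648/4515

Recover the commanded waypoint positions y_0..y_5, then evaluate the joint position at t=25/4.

y_0=2 y_1=3 y_2=4 y_3=2 y_4=-1 y_5=3
S(25/4) = 98069/96320

y_0 = S_0(0) = a_0 = 2
y_1 = S_1(0) = a_1 = 3
y_2 = S_2(0) = a_2 = 4
y_3 = S_3(0) = a_3 = 2
y_4 = S_4(0) = a_4 = -1
y_5 = S_4(1) = 3
t_q=25/4 is in segment 3 (τ=1/4); S_3(τ)=98069/96320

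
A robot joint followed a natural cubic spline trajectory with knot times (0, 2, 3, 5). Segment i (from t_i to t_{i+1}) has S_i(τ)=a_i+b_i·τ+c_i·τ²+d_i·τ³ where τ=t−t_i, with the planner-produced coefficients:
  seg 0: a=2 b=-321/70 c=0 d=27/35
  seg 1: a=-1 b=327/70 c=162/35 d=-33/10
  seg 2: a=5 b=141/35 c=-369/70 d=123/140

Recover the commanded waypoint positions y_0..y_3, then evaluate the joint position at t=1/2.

y_0=2 y_1=-1 y_2=5 y_3=-1
S(1/2) = -11/56

y_0 = S_0(0) = a_0 = 2
y_1 = S_1(0) = a_1 = -1
y_2 = S_2(0) = a_2 = 5
y_3 = S_2(2) = -1
t_q=1/2 is in segment 0 (τ=1/2); S_0(τ)=-11/56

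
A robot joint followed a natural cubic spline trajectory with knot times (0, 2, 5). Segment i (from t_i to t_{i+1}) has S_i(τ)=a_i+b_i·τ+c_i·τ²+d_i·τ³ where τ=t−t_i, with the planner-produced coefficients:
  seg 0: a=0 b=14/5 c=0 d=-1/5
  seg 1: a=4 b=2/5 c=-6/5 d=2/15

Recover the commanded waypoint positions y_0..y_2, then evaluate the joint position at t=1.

y_0 = S_0(0) = a_0 = 0
y_1 = S_1(0) = a_1 = 4
y_2 = S_1(3) = -2
t_q=1 is in segment 0 (τ=1); S_0(τ)=13/5

y_0=0 y_1=4 y_2=-2
S(1) = 13/5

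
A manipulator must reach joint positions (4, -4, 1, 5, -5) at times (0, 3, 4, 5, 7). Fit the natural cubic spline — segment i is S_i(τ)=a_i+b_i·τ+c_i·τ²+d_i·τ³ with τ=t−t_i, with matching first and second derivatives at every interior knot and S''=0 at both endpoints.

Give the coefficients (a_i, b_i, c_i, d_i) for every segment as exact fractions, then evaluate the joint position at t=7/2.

Δ: Δ0=-8/3, Δ1=5, Δ2=4, Δ3=-5
row 1: diag=8, rhs=46; c'=1/8, d'=23/4
row 2: denom=4−1·1/8=31/8; d'=(-6−1·23/4)/(31/8)=-94/31
row 3: denom=6−1·8/31=178/31; d'=(-54−1·-94/31)/(178/31)=-790/89
back: M3=-790/89
back: M2=-94/31−8/31·-790/89=-66/89
back: M1=23/4−1/8·-66/89=520/89
M: M0=0, M1=520/89, M2=-66/89, M3=-790/89, M4=0
seg 0: a=4, c=M0/2=0, d=(M1−M0)/(6·3)=260/801, b=Δ0−h0·(2M0+M1)/6=-1492/267
seg 1: a=-4, c=M1/2=260/89, d=(M2−M1)/(6·1)=-293/267, b=Δ1−h1·(2M1+M2)/6=848/267
seg 2: a=1, c=M2/2=-33/89, d=(M3−M2)/(6·1)=-362/267, b=Δ2−h2·(2M2+M3)/6=1529/267
seg 3: a=5, c=M3/2=-395/89, d=(M4−M3)/(6·2)=395/534, b=Δ3−h3·(2M3+M4)/6=245/267
t_q=7/2 → seg 1, τ=1/2; S=-4+848/267·τ+260/89·τ²+-293/267·τ³=-1295/712

  seg 0: a=4 b=-1492/267 c=0 d=260/801
  seg 1: a=-4 b=848/267 c=260/89 d=-293/267
  seg 2: a=1 b=1529/267 c=-33/89 d=-362/267
  seg 3: a=5 b=245/267 c=-395/89 d=395/534
S(7/2) = -1295/712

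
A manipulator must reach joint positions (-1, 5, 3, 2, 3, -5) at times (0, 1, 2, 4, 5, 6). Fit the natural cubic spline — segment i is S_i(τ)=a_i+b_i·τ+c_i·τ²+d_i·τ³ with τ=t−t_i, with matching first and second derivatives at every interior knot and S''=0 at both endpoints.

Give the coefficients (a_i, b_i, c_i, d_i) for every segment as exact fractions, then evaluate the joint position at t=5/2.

Δ: Δ0=6, Δ1=-2, Δ2=-1/2, Δ3=1, Δ4=-8
row 1: diag=4, rhs=-48; c'=1/4, d'=-12
row 2: denom=6−1·1/4=23/4; d'=(9−1·-12)/(23/4)=84/23
row 3: denom=6−2·8/23=122/23; d'=(9−2·84/23)/(122/23)=39/122
row 4: denom=4−1·23/122=465/122; d'=(-54−1·39/122)/(465/122)=-2209/155
back: M4=-2209/155
back: M3=39/122−23/122·-2209/155=466/155
back: M2=84/23−8/23·466/155=404/155
back: M1=-12−1/4·404/155=-1961/155
M: M0=0, M1=-1961/155, M2=404/155, M3=466/155, M4=-2209/155, M5=0
seg 0: a=-1, c=M0/2=0, d=(M1−M0)/(6·1)=-1961/930, b=Δ0−h0·(2M0+M1)/6=7541/930
seg 1: a=5, c=M1/2=-1961/310, d=(M2−M1)/(6·1)=473/186, b=Δ1−h1·(2M1+M2)/6=829/465
seg 2: a=3, c=M2/2=202/155, d=(M3−M2)/(6·2)=1/30, b=Δ2−h2·(2M2+M3)/6=-3013/930
seg 3: a=2, c=M3/2=233/155, d=(M4−M3)/(6·1)=-535/186, b=Δ3−h3·(2M3+M4)/6=2207/930
seg 4: a=3, c=M4/2=-2209/310, d=(M5−M4)/(6·1)=2209/930, b=Δ4−h4·(2M4+M5)/6=-1511/465
t_q=5/2 → seg 2, τ=1/2; S=3+-3013/930·τ+202/155·τ²+1/30·τ³=4241/2480

  seg 0: a=-1 b=7541/930 c=0 d=-1961/930
  seg 1: a=5 b=829/465 c=-1961/310 d=473/186
  seg 2: a=3 b=-3013/930 c=202/155 d=1/30
  seg 3: a=2 b=2207/930 c=233/155 d=-535/186
  seg 4: a=3 b=-1511/465 c=-2209/310 d=2209/930
S(5/2) = 4241/2480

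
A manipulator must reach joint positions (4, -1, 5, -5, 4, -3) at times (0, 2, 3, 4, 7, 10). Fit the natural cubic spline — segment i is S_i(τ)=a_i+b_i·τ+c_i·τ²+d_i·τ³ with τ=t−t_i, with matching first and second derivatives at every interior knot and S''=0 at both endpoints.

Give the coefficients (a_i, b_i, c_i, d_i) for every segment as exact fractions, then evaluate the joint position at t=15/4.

Δ: Δ0=-5/2, Δ1=6, Δ2=-10, Δ3=3, Δ4=-7/3
row 1: diag=6, rhs=51; c'=1/6, d'=17/2
row 2: denom=4−1·1/6=23/6; d'=(-96−1·17/2)/(23/6)=-627/23
row 3: denom=8−1·6/23=178/23; d'=(78−1·-627/23)/(178/23)=2421/178
row 4: denom=12−3·69/178=1929/178; d'=(-32−3·2421/178)/(1929/178)=-12959/1929
back: M4=-12959/1929
back: M3=2421/178−69/178·-12959/1929=10420/643
back: M2=-627/23−6/23·10420/643=-20247/643
back: M1=17/2−1/6·-20247/643=8840/643
M: M0=0, M1=8840/643, M2=-20247/643, M3=10420/643, M4=-12959/1929, M5=0
seg 0: a=4, c=M0/2=0, d=(M1−M0)/(6·2)=2210/1929, b=Δ0−h0·(2M0+M1)/6=-27325/3858
seg 1: a=-1, c=M1/2=4420/643, d=(M2−M1)/(6·1)=-29087/3858, b=Δ1−h1·(2M1+M2)/6=25715/3858
seg 2: a=5, c=M2/2=-20247/1286, d=(M3−M2)/(6·1)=30667/3858, b=Δ2−h2·(2M2+M3)/6=-4253/1929
seg 3: a=-5, c=M3/2=5210/643, d=(M4−M3)/(6·3)=-44219/34722, b=Δ3−h3·(2M3+M4)/6=-37987/3858
seg 4: a=4, c=M4/2=-12959/3858, d=(M5−M4)/(6·3)=12959/34722, b=Δ4−h4·(2M4+M5)/6=8458/1929
t_q=15/4 → seg 2, τ=3/4; S=5+-4253/1929·τ+-20247/1286·τ²+30667/3858·τ³=-177465/82304

  seg 0: a=4 b=-27325/3858 c=0 d=2210/1929
  seg 1: a=-1 b=25715/3858 c=4420/643 d=-29087/3858
  seg 2: a=5 b=-4253/1929 c=-20247/1286 d=30667/3858
  seg 3: a=-5 b=-37987/3858 c=5210/643 d=-44219/34722
  seg 4: a=4 b=8458/1929 c=-12959/3858 d=12959/34722
S(15/4) = -177465/82304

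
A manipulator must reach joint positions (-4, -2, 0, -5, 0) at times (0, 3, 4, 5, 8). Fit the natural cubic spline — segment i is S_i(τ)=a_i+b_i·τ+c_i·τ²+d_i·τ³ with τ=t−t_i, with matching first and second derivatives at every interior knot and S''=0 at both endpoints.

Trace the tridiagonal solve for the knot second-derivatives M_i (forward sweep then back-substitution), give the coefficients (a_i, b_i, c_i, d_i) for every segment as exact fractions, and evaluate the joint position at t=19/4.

  seg 0: a=-4 b=-19/30 c=0 d=13/90
  seg 1: a=-2 b=49/15 c=13/10 d=-77/30
  seg 2: a=0 b=-11/6 c=-32/5 d=97/30
  seg 3: a=-5 b=-74/15 c=33/10 d=-11/30
S(19/4) = -2311/640

Δ: Δ0=2/3, Δ1=2, Δ2=-5, Δ3=5/3
row 1: diag=8, rhs=8; c'=1/8, d'=1
row 2: denom=4−1·1/8=31/8; d'=(-42−1·1)/(31/8)=-344/31
row 3: denom=8−1·8/31=240/31; d'=(40−1·-344/31)/(240/31)=33/5
back: M3=33/5
back: M2=-344/31−8/31·33/5=-64/5
back: M1=1−1/8·-64/5=13/5
M: M0=0, M1=13/5, M2=-64/5, M3=33/5, M4=0
seg 0: a=-4, c=M0/2=0, d=(M1−M0)/(6·3)=13/90, b=Δ0−h0·(2M0+M1)/6=-19/30
seg 1: a=-2, c=M1/2=13/10, d=(M2−M1)/(6·1)=-77/30, b=Δ1−h1·(2M1+M2)/6=49/15
seg 2: a=0, c=M2/2=-32/5, d=(M3−M2)/(6·1)=97/30, b=Δ2−h2·(2M2+M3)/6=-11/6
seg 3: a=-5, c=M3/2=33/10, d=(M4−M3)/(6·3)=-11/30, b=Δ3−h3·(2M3+M4)/6=-74/15
t_q=19/4 → seg 2, τ=3/4; S=0+-11/6·τ+-32/5·τ²+97/30·τ³=-2311/640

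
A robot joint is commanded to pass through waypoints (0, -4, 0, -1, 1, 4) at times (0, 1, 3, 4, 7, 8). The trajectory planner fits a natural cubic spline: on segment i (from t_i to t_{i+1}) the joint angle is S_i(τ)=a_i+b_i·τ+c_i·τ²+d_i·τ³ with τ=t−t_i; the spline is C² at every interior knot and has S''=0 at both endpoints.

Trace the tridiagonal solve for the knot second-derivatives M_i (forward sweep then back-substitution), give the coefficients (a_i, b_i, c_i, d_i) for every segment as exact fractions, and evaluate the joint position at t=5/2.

  seg 0: a=0 b=-3421/642 c=0 d=853/642
  seg 1: a=-4 b=-431/321 c=853/214 d=-743/642
  seg 2: a=0 b=229/321 c=-633/214 d=799/642
  seg 3: a=-1 b=-943/642 c=83/107 d=-41/1926
  seg 4: a=1 b=838/321 c=125/214 d=-125/642
S(5/2) = -1629/1712

Δ: Δ0=-4, Δ1=2, Δ2=-1, Δ3=2/3, Δ4=3
row 1: diag=6, rhs=36; c'=1/3, d'=6
row 2: denom=6−2·1/3=16/3; d'=(-18−2·6)/(16/3)=-45/8
row 3: denom=8−1·3/16=125/16; d'=(10−1·-45/8)/(125/16)=2
row 4: denom=8−3·48/125=856/125; d'=(14−3·2)/(856/125)=125/107
back: M4=125/107
back: M3=2−48/125·125/107=166/107
back: M2=-45/8−3/16·166/107=-633/107
back: M1=6−1/3·-633/107=853/107
M: M0=0, M1=853/107, M2=-633/107, M3=166/107, M4=125/107, M5=0
seg 0: a=0, c=M0/2=0, d=(M1−M0)/(6·1)=853/642, b=Δ0−h0·(2M0+M1)/6=-3421/642
seg 1: a=-4, c=M1/2=853/214, d=(M2−M1)/(6·2)=-743/642, b=Δ1−h1·(2M1+M2)/6=-431/321
seg 2: a=0, c=M2/2=-633/214, d=(M3−M2)/(6·1)=799/642, b=Δ2−h2·(2M2+M3)/6=229/321
seg 3: a=-1, c=M3/2=83/107, d=(M4−M3)/(6·3)=-41/1926, b=Δ3−h3·(2M3+M4)/6=-943/642
seg 4: a=1, c=M4/2=125/214, d=(M5−M4)/(6·1)=-125/642, b=Δ4−h4·(2M4+M5)/6=838/321
t_q=5/2 → seg 1, τ=3/2; S=-4+-431/321·τ+853/214·τ²+-743/642·τ³=-1629/1712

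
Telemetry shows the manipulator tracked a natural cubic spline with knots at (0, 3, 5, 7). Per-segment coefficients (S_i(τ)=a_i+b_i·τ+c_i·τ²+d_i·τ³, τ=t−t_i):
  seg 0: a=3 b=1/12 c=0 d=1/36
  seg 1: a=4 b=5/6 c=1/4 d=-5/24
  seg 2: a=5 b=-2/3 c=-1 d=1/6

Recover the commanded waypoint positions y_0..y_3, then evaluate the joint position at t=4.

y_0=3 y_1=4 y_2=5 y_3=1
S(4) = 39/8

y_0 = S_0(0) = a_0 = 3
y_1 = S_1(0) = a_1 = 4
y_2 = S_2(0) = a_2 = 5
y_3 = S_2(2) = 1
t_q=4 is in segment 1 (τ=1); S_1(τ)=39/8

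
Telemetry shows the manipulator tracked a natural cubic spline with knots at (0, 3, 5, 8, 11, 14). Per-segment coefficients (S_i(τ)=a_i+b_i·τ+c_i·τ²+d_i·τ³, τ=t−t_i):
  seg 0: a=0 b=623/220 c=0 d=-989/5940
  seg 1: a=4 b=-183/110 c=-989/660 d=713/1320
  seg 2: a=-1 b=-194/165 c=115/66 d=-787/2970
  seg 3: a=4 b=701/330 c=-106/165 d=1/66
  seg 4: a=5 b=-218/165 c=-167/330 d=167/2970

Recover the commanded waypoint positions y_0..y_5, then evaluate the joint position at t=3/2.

y_0=0 y_1=4 y_2=-1 y_3=4 y_4=5 y_5=-2
S(3/2) = 6487/1760

y_0 = S_0(0) = a_0 = 0
y_1 = S_1(0) = a_1 = 4
y_2 = S_2(0) = a_2 = -1
y_3 = S_3(0) = a_3 = 4
y_4 = S_4(0) = a_4 = 5
y_5 = S_4(3) = -2
t_q=3/2 is in segment 0 (τ=3/2); S_0(τ)=6487/1760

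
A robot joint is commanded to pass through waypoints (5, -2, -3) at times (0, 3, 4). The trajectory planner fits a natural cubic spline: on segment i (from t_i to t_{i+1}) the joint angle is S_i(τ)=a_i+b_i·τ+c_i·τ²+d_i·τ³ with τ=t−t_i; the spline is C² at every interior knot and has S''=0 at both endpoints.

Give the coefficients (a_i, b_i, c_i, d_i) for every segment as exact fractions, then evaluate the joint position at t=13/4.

Δ: Δ0=-7/3, Δ1=-1
row 1: diag=8, rhs=8; c'=1/8, d'=1
back: M1=1
M: M0=0, M1=1, M2=0
seg 0: a=5, c=M0/2=0, d=(M1−M0)/(6·3)=1/18, b=Δ0−h0·(2M0+M1)/6=-17/6
seg 1: a=-2, c=M1/2=1/2, d=(M2−M1)/(6·1)=-1/6, b=Δ1−h1·(2M1+M2)/6=-4/3
t_q=13/4 → seg 1, τ=1/4; S=-2+-4/3·τ+1/2·τ²+-1/6·τ³=-295/128

  seg 0: a=5 b=-17/6 c=0 d=1/18
  seg 1: a=-2 b=-4/3 c=1/2 d=-1/6
S(13/4) = -295/128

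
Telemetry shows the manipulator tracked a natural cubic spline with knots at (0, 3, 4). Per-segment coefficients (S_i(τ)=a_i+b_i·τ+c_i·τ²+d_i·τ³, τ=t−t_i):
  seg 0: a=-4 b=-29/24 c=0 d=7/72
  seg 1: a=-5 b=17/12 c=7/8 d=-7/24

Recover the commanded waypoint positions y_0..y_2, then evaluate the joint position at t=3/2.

y_0=-4 y_1=-5 y_2=-3
S(3/2) = -351/64

y_0 = S_0(0) = a_0 = -4
y_1 = S_1(0) = a_1 = -5
y_2 = S_1(1) = -3
t_q=3/2 is in segment 0 (τ=3/2); S_0(τ)=-351/64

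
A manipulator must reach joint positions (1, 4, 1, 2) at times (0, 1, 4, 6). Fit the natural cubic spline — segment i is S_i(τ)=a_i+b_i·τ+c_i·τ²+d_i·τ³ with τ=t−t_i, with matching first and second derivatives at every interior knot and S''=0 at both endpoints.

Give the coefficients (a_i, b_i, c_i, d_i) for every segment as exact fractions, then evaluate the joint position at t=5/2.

  seg 0: a=1 b=515/142 c=0 d=-89/142
  seg 1: a=4 b=124/71 c=-267/142 d=137/426
  seg 2: a=1 b=-121/142 c=72/71 d=-12/71
S(5/2) = 3947/1136

Δ: Δ0=3, Δ1=-1, Δ2=1/2
row 1: diag=8, rhs=-24; c'=3/8, d'=-3
row 2: denom=10−3·3/8=71/8; d'=(9−3·-3)/(71/8)=144/71
back: M2=144/71
back: M1=-3−3/8·144/71=-267/71
M: M0=0, M1=-267/71, M2=144/71, M3=0
seg 0: a=1, c=M0/2=0, d=(M1−M0)/(6·1)=-89/142, b=Δ0−h0·(2M0+M1)/6=515/142
seg 1: a=4, c=M1/2=-267/142, d=(M2−M1)/(6·3)=137/426, b=Δ1−h1·(2M1+M2)/6=124/71
seg 2: a=1, c=M2/2=72/71, d=(M3−M2)/(6·2)=-12/71, b=Δ2−h2·(2M2+M3)/6=-121/142
t_q=5/2 → seg 1, τ=3/2; S=4+124/71·τ+-267/142·τ²+137/426·τ³=3947/1136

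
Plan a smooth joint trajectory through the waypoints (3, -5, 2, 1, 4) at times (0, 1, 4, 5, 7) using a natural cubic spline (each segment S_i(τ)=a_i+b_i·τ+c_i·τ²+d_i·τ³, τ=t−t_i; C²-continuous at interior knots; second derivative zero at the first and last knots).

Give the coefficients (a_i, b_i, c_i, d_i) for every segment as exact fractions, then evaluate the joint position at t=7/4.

  seg 0: a=3 b=-18775/1932 c=0 d=3319/1932
  seg 1: a=-5 b=-4409/966 c=3319/644 d=-5515/5796
  seg 2: a=2 b=1289/1932 c=-549/161 d=481/276
  seg 3: a=1 b=-893/966 c=1171/644 d=-1171/3864
S(7/4) = -244229/41216

Δ: Δ0=-8, Δ1=7/3, Δ2=-1, Δ3=3/2
row 1: diag=8, rhs=62; c'=3/8, d'=31/4
row 2: denom=8−3·3/8=55/8; d'=(-20−3·31/4)/(55/8)=-346/55
row 3: denom=6−1·8/55=322/55; d'=(15−1·-346/55)/(322/55)=1171/322
back: M3=1171/322
back: M2=-346/55−8/55·1171/322=-1098/161
back: M1=31/4−3/8·-1098/161=3319/322
M: M0=0, M1=3319/322, M2=-1098/161, M3=1171/322, M4=0
seg 0: a=3, c=M0/2=0, d=(M1−M0)/(6·1)=3319/1932, b=Δ0−h0·(2M0+M1)/6=-18775/1932
seg 1: a=-5, c=M1/2=3319/644, d=(M2−M1)/(6·3)=-5515/5796, b=Δ1−h1·(2M1+M2)/6=-4409/966
seg 2: a=2, c=M2/2=-549/161, d=(M3−M2)/(6·1)=481/276, b=Δ2−h2·(2M2+M3)/6=1289/1932
seg 3: a=1, c=M3/2=1171/644, d=(M4−M3)/(6·2)=-1171/3864, b=Δ3−h3·(2M3+M4)/6=-893/966
t_q=7/4 → seg 1, τ=3/4; S=-5+-4409/966·τ+3319/644·τ²+-5515/5796·τ³=-244229/41216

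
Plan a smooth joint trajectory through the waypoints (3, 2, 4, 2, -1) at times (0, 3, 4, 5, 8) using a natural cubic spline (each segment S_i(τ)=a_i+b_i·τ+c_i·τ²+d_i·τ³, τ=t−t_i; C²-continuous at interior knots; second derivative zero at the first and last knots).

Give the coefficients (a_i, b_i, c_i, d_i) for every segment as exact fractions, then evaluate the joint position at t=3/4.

  seg 0: a=3 b=-33/20 c=0 d=79/540
  seg 1: a=2 b=23/10 c=79/60 d=-97/60
  seg 2: a=4 b=1/12 c=-53/15 d=29/20
  seg 3: a=2 b=-79/30 c=49/60 d=-49/540
S(3/4) = 467/256

Δ: Δ0=-1/3, Δ1=2, Δ2=-2, Δ3=-1
row 1: diag=8, rhs=14; c'=1/8, d'=7/4
row 2: denom=4−1·1/8=31/8; d'=(-24−1·7/4)/(31/8)=-206/31
row 3: denom=8−1·8/31=240/31; d'=(6−1·-206/31)/(240/31)=49/30
back: M3=49/30
back: M2=-206/31−8/31·49/30=-106/15
back: M1=7/4−1/8·-106/15=79/30
M: M0=0, M1=79/30, M2=-106/15, M3=49/30, M4=0
seg 0: a=3, c=M0/2=0, d=(M1−M0)/(6·3)=79/540, b=Δ0−h0·(2M0+M1)/6=-33/20
seg 1: a=2, c=M1/2=79/60, d=(M2−M1)/(6·1)=-97/60, b=Δ1−h1·(2M1+M2)/6=23/10
seg 2: a=4, c=M2/2=-53/15, d=(M3−M2)/(6·1)=29/20, b=Δ2−h2·(2M2+M3)/6=1/12
seg 3: a=2, c=M3/2=49/60, d=(M4−M3)/(6·3)=-49/540, b=Δ3−h3·(2M3+M4)/6=-79/30
t_q=3/4 → seg 0, τ=3/4; S=3+-33/20·τ+0·τ²+79/540·τ³=467/256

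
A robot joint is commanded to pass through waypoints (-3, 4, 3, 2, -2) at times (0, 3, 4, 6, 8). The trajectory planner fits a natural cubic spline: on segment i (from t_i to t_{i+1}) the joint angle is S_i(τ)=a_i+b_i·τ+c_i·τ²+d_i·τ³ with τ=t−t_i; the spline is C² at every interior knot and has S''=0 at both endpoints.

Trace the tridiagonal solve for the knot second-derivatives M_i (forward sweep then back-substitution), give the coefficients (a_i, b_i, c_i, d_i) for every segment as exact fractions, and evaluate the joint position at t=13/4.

Δ: Δ0=7/3, Δ1=-1, Δ2=-1/2, Δ3=-2
row 1: diag=8, rhs=-20; c'=1/8, d'=-5/2
row 2: denom=6−1·1/8=47/8; d'=(3−1·-5/2)/(47/8)=44/47
row 3: denom=8−2·16/47=344/47; d'=(-9−2·44/47)/(344/47)=-511/344
back: M3=-511/344
back: M2=44/47−16/47·-511/344=62/43
back: M1=-5/2−1/8·62/43=-461/172
M: M0=0, M1=-461/172, M2=62/43, M3=-511/344, M4=0
seg 0: a=-3, c=M0/2=0, d=(M1−M0)/(6·3)=-461/3096, b=Δ0−h0·(2M0+M1)/6=3791/1032
seg 1: a=4, c=M1/2=-461/344, d=(M2−M1)/(6·1)=709/1032, b=Δ1−h1·(2M1+M2)/6=-179/516
seg 2: a=3, c=M2/2=31/43, d=(M3−M2)/(6·2)=-1007/4128, b=Δ2−h2·(2M2+M3)/6=-997/1032
seg 3: a=2, c=M3/2=-511/688, d=(M4−M3)/(6·2)=511/4128, b=Δ3−h3·(2M3+M4)/6=-521/516
t_q=13/4 → seg 1, τ=1/4; S=4+-179/516·τ+-461/344·τ²+709/1032·τ³=84547/22016

  seg 0: a=-3 b=3791/1032 c=0 d=-461/3096
  seg 1: a=4 b=-179/516 c=-461/344 d=709/1032
  seg 2: a=3 b=-997/1032 c=31/43 d=-1007/4128
  seg 3: a=2 b=-521/516 c=-511/688 d=511/4128
S(13/4) = 84547/22016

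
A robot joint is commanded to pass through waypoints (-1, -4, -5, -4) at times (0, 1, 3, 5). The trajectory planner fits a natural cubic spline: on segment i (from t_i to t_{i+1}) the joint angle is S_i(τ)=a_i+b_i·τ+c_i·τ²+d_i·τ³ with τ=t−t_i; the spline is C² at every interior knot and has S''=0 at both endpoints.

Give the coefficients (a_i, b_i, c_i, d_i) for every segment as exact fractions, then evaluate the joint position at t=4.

  seg 0: a=-1 b=-75/22 c=0 d=9/22
  seg 1: a=-4 b=-24/11 c=27/22 d=-17/88
  seg 2: a=-5 b=9/22 c=3/44 d=-1/88
S(4) = -399/88

Δ: Δ0=-3, Δ1=-1/2, Δ2=1/2
row 1: diag=6, rhs=15; c'=1/3, d'=5/2
row 2: denom=8−2·1/3=22/3; d'=(6−2·5/2)/(22/3)=3/22
back: M2=3/22
back: M1=5/2−1/3·3/22=27/11
M: M0=0, M1=27/11, M2=3/22, M3=0
seg 0: a=-1, c=M0/2=0, d=(M1−M0)/(6·1)=9/22, b=Δ0−h0·(2M0+M1)/6=-75/22
seg 1: a=-4, c=M1/2=27/22, d=(M2−M1)/(6·2)=-17/88, b=Δ1−h1·(2M1+M2)/6=-24/11
seg 2: a=-5, c=M2/2=3/44, d=(M3−M2)/(6·2)=-1/88, b=Δ2−h2·(2M2+M3)/6=9/22
t_q=4 → seg 2, τ=1; S=-5+9/22·τ+3/44·τ²+-1/88·τ³=-399/88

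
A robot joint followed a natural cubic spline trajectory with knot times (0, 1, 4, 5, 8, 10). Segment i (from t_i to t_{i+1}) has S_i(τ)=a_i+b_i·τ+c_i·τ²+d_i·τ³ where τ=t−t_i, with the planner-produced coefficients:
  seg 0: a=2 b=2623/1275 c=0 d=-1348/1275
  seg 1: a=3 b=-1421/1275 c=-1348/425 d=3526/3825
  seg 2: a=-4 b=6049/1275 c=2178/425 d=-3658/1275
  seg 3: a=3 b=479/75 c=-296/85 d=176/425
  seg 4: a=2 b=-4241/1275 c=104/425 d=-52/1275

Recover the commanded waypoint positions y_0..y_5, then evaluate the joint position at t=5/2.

y_0=2 y_1=3 y_2=-4 y_3=3 y_4=2 y_5=-4
S(5/2) = -917/340

y_0 = S_0(0) = a_0 = 2
y_1 = S_1(0) = a_1 = 3
y_2 = S_2(0) = a_2 = -4
y_3 = S_3(0) = a_3 = 3
y_4 = S_4(0) = a_4 = 2
y_5 = S_4(2) = -4
t_q=5/2 is in segment 1 (τ=3/2); S_1(τ)=-917/340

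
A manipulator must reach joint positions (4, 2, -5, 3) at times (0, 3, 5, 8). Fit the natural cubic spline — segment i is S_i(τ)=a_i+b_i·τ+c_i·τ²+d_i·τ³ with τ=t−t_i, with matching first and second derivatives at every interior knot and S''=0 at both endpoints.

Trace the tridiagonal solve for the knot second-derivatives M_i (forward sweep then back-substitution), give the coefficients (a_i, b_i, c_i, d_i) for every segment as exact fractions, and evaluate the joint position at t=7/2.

Δ: Δ0=-2/3, Δ1=-7/2, Δ2=8/3
row 1: diag=10, rhs=-17; c'=1/5, d'=-17/10
row 2: denom=10−2·1/5=48/5; d'=(37−2·-17/10)/(48/5)=101/24
back: M2=101/24
back: M1=-17/10−1/5·101/24=-61/24
M: M0=0, M1=-61/24, M2=101/24, M3=0
seg 0: a=4, c=M0/2=0, d=(M1−M0)/(6·3)=-61/432, b=Δ0−h0·(2M0+M1)/6=29/48
seg 1: a=2, c=M1/2=-61/48, d=(M2−M1)/(6·2)=9/16, b=Δ1−h1·(2M1+M2)/6=-77/24
seg 2: a=-5, c=M2/2=101/48, d=(M3−M2)/(6·3)=-101/432, b=Δ2−h2·(2M2+M3)/6=-37/24
t_q=7/2 → seg 1, τ=1/2; S=2+-77/24·τ+-61/48·τ²+9/16·τ³=19/128

  seg 0: a=4 b=29/48 c=0 d=-61/432
  seg 1: a=2 b=-77/24 c=-61/48 d=9/16
  seg 2: a=-5 b=-37/24 c=101/48 d=-101/432
S(7/2) = 19/128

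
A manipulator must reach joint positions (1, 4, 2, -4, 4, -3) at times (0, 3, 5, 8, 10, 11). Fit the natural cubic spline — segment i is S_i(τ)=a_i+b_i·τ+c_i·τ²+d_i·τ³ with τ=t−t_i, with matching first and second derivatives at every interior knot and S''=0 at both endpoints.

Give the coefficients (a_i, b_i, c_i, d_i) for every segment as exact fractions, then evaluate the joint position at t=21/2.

  seg 0: a=1 b=541/403 c=0 d=-46/1209
  seg 1: a=4 b=127/403 c=-138/403 d=-127/806
  seg 2: a=2 b=-1187/403 c=-519/403 d=646/1209
  seg 3: a=-4 b=1513/403 c=1419/403 d=-2739/1612
  seg 4: a=4 b=-1028/403 c=-5379/806 d=1793/806
S(21/2) = 8603/6448

Δ: Δ0=1, Δ1=-1, Δ2=-2, Δ3=4, Δ4=-7
row 1: diag=10, rhs=-12; c'=1/5, d'=-6/5
row 2: denom=10−2·1/5=48/5; d'=(-6−2·-6/5)/(48/5)=-3/8
row 3: denom=10−3·5/16=145/16; d'=(36−3·-3/8)/(145/16)=594/145
row 4: denom=6−2·32/145=806/145; d'=(-66−2·594/145)/(806/145)=-5379/403
back: M4=-5379/403
back: M3=594/145−32/145·-5379/403=2838/403
back: M2=-3/8−5/16·2838/403=-1038/403
back: M1=-6/5−1/5·-1038/403=-276/403
M: M0=0, M1=-276/403, M2=-1038/403, M3=2838/403, M4=-5379/403, M5=0
seg 0: a=1, c=M0/2=0, d=(M1−M0)/(6·3)=-46/1209, b=Δ0−h0·(2M0+M1)/6=541/403
seg 1: a=4, c=M1/2=-138/403, d=(M2−M1)/(6·2)=-127/806, b=Δ1−h1·(2M1+M2)/6=127/403
seg 2: a=2, c=M2/2=-519/403, d=(M3−M2)/(6·3)=646/1209, b=Δ2−h2·(2M2+M3)/6=-1187/403
seg 3: a=-4, c=M3/2=1419/403, d=(M4−M3)/(6·2)=-2739/1612, b=Δ3−h3·(2M3+M4)/6=1513/403
seg 4: a=4, c=M4/2=-5379/806, d=(M5−M4)/(6·1)=1793/806, b=Δ4−h4·(2M4+M5)/6=-1028/403
t_q=21/2 → seg 4, τ=1/2; S=4+-1028/403·τ+-5379/806·τ²+1793/806·τ³=8603/6448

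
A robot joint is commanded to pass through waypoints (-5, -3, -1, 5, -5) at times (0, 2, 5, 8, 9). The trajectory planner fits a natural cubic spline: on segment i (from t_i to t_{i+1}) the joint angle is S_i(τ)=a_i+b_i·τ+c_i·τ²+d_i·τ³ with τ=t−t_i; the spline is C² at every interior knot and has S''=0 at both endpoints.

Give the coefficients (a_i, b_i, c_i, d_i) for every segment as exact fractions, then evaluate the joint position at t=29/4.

Δ: Δ0=1, Δ1=2/3, Δ2=2, Δ3=-10
row 1: diag=10, rhs=-2; c'=3/10, d'=-1/5
row 2: denom=12−3·3/10=111/10; d'=(8−3·-1/5)/(111/10)=86/111
row 3: denom=8−3·10/37=266/37; d'=(-72−3·86/111)/(266/37)=-1375/133
back: M3=-1375/133
back: M2=86/111−10/37·-1375/133=1424/399
back: M1=-1/5−3/10·1424/399=-169/133
M: M0=0, M1=-169/133, M2=1424/399, M3=-1375/133, M4=0
seg 0: a=-5, c=M0/2=0, d=(M1−M0)/(6·2)=-169/1596, b=Δ0−h0·(2M0+M1)/6=568/399
seg 1: a=-3, c=M1/2=-169/266, d=(M2−M1)/(6·3)=1931/7182, b=Δ1−h1·(2M1+M2)/6=61/399
seg 2: a=-1, c=M2/2=712/399, d=(M3−M2)/(6·3)=-5549/7182, b=Δ2−h2·(2M2+M3)/6=2873/798
seg 3: a=5, c=M3/2=-1375/266, d=(M4−M3)/(6·1)=1375/798, b=Δ3−h3·(2M3+M4)/6=-2615/399
t_q=29/4 → seg 2, τ=9/4; S=-1+2873/798·τ+712/399·τ²+-5549/7182·τ³=6571/896

  seg 0: a=-5 b=568/399 c=0 d=-169/1596
  seg 1: a=-3 b=61/399 c=-169/266 d=1931/7182
  seg 2: a=-1 b=2873/798 c=712/399 d=-5549/7182
  seg 3: a=5 b=-2615/399 c=-1375/266 d=1375/798
S(29/4) = 6571/896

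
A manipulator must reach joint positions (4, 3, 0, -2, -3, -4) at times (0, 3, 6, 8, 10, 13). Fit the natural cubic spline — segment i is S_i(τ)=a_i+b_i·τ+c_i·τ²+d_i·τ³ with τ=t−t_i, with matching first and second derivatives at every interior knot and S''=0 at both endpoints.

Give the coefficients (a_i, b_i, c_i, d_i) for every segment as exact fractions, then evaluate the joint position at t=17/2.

  seg 0: a=4 b=-36/221 c=0 d=-113/5967
  seg 1: a=3 b=-149/221 c=-113/663 d=41/1989
  seg 2: a=0 b=-252/221 c=10/663 d=73/2652
  seg 3: a=-2 b=-497/663 c=239/1326 d=-49/1768
  seg 4: a=-3 b=-479/1326 c=37/2652 d=-37/23868
S(17/2) = -33001/14144

Δ: Δ0=-1/3, Δ1=-1, Δ2=-1, Δ3=-1/2, Δ4=-1/3
row 1: diag=12, rhs=-4; c'=1/4, d'=-1/3
row 2: denom=10−3·1/4=37/4; d'=(0−3·-1/3)/(37/4)=4/37
row 3: denom=8−2·8/37=280/37; d'=(3−2·4/37)/(280/37)=103/280
row 4: denom=10−2·37/140=663/70; d'=(1−2·103/280)/(663/70)=37/1326
back: M4=37/1326
back: M3=103/280−37/140·37/1326=239/663
back: M2=4/37−8/37·239/663=20/663
back: M1=-1/3−1/4·20/663=-226/663
M: M0=0, M1=-226/663, M2=20/663, M3=239/663, M4=37/1326, M5=0
seg 0: a=4, c=M0/2=0, d=(M1−M0)/(6·3)=-113/5967, b=Δ0−h0·(2M0+M1)/6=-36/221
seg 1: a=3, c=M1/2=-113/663, d=(M2−M1)/(6·3)=41/1989, b=Δ1−h1·(2M1+M2)/6=-149/221
seg 2: a=0, c=M2/2=10/663, d=(M3−M2)/(6·2)=73/2652, b=Δ2−h2·(2M2+M3)/6=-252/221
seg 3: a=-2, c=M3/2=239/1326, d=(M4−M3)/(6·2)=-49/1768, b=Δ3−h3·(2M3+M4)/6=-497/663
seg 4: a=-3, c=M4/2=37/2652, d=(M5−M4)/(6·3)=-37/23868, b=Δ4−h4·(2M4+M5)/6=-479/1326
t_q=17/2 → seg 3, τ=1/2; S=-2+-497/663·τ+239/1326·τ²+-49/1768·τ³=-33001/14144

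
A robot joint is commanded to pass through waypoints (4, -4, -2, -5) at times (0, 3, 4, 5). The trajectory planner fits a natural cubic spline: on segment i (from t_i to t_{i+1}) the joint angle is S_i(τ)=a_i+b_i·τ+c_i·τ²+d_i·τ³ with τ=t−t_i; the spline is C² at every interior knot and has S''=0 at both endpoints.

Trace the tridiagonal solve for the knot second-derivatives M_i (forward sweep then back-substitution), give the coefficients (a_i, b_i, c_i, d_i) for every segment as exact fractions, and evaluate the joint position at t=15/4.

  seg 0: a=4 b=-461/93 c=0 d=71/279
  seg 1: a=-4 b=178/93 c=71/31 d=-205/93
  seg 2: a=-2 b=-11/93 c=-134/31 d=134/93
S(15/4) = -4377/1984

Δ: Δ0=-8/3, Δ1=2, Δ2=-3
row 1: diag=8, rhs=28; c'=1/8, d'=7/2
row 2: denom=4−1·1/8=31/8; d'=(-30−1·7/2)/(31/8)=-268/31
back: M2=-268/31
back: M1=7/2−1/8·-268/31=142/31
M: M0=0, M1=142/31, M2=-268/31, M3=0
seg 0: a=4, c=M0/2=0, d=(M1−M0)/(6·3)=71/279, b=Δ0−h0·(2M0+M1)/6=-461/93
seg 1: a=-4, c=M1/2=71/31, d=(M2−M1)/(6·1)=-205/93, b=Δ1−h1·(2M1+M2)/6=178/93
seg 2: a=-2, c=M2/2=-134/31, d=(M3−M2)/(6·1)=134/93, b=Δ2−h2·(2M2+M3)/6=-11/93
t_q=15/4 → seg 1, τ=3/4; S=-4+178/93·τ+71/31·τ²+-205/93·τ³=-4377/1984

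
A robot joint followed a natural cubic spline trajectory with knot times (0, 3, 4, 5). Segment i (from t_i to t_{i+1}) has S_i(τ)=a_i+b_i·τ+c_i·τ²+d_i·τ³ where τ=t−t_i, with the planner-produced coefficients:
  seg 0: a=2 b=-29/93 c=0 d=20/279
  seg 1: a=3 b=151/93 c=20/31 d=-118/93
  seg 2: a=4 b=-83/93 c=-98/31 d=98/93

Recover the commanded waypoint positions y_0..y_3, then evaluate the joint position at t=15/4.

y_0 = S_0(0) = a_0 = 2
y_1 = S_1(0) = a_1 = 3
y_2 = S_2(0) = a_2 = 4
y_3 = S_2(1) = 1
t_q=15/4 is in segment 1 (τ=3/4); S_1(τ)=4013/992

y_0=2 y_1=3 y_2=4 y_3=1
S(15/4) = 4013/992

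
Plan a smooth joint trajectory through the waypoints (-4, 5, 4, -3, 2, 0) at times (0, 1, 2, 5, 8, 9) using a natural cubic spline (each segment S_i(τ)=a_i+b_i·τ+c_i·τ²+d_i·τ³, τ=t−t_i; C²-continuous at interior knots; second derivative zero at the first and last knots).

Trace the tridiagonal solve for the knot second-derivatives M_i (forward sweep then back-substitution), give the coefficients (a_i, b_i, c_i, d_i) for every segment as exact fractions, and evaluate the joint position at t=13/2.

  seg 0: a=-4 b=2516/219 c=0 d=-545/219
  seg 1: a=5 b=881/219 c=-545/73 d=535/219
  seg 2: a=4 b=-784/219 c=-10/73 d=121/657
  seg 3: a=-3 b=125/219 c=111/73 d=-253/657
  seg 4: a=2 b=-154/219 c=-142/73 d=142/219
S(13/2) = -13/584

Δ: Δ0=9, Δ1=-1, Δ2=-7/3, Δ3=5/3, Δ4=-2
row 1: diag=4, rhs=-60; c'=1/4, d'=-15
row 2: denom=8−1·1/4=31/4; d'=(-8−1·-15)/(31/4)=28/31
row 3: denom=12−3·12/31=336/31; d'=(24−3·28/31)/(336/31)=55/28
row 4: denom=8−3·31/112=803/112; d'=(-22−3·55/28)/(803/112)=-284/73
back: M4=-284/73
back: M3=55/28−31/112·-284/73=222/73
back: M2=28/31−12/31·222/73=-20/73
back: M1=-15−1/4·-20/73=-1090/73
M: M0=0, M1=-1090/73, M2=-20/73, M3=222/73, M4=-284/73, M5=0
seg 0: a=-4, c=M0/2=0, d=(M1−M0)/(6·1)=-545/219, b=Δ0−h0·(2M0+M1)/6=2516/219
seg 1: a=5, c=M1/2=-545/73, d=(M2−M1)/(6·1)=535/219, b=Δ1−h1·(2M1+M2)/6=881/219
seg 2: a=4, c=M2/2=-10/73, d=(M3−M2)/(6·3)=121/657, b=Δ2−h2·(2M2+M3)/6=-784/219
seg 3: a=-3, c=M3/2=111/73, d=(M4−M3)/(6·3)=-253/657, b=Δ3−h3·(2M3+M4)/6=125/219
seg 4: a=2, c=M4/2=-142/73, d=(M5−M4)/(6·1)=142/219, b=Δ4−h4·(2M4+M5)/6=-154/219
t_q=13/2 → seg 3, τ=3/2; S=-3+125/219·τ+111/73·τ²+-253/657·τ³=-13/584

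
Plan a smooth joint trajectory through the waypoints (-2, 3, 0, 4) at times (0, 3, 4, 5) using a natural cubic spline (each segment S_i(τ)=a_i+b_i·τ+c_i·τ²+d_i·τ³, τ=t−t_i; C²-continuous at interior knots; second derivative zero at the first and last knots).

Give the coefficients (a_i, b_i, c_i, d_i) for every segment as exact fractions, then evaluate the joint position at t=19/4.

Δ: Δ0=5/3, Δ1=-3, Δ2=4
row 1: diag=8, rhs=-28; c'=1/8, d'=-7/2
row 2: denom=4−1·1/8=31/8; d'=(42−1·-7/2)/(31/8)=364/31
back: M2=364/31
back: M1=-7/2−1/8·364/31=-154/31
M: M0=0, M1=-154/31, M2=364/31, M3=0
seg 0: a=-2, c=M0/2=0, d=(M1−M0)/(6·3)=-77/279, b=Δ0−h0·(2M0+M1)/6=386/93
seg 1: a=3, c=M1/2=-77/31, d=(M2−M1)/(6·1)=259/93, b=Δ1−h1·(2M1+M2)/6=-307/93
seg 2: a=0, c=M2/2=182/31, d=(M3−M2)/(6·1)=-182/93, b=Δ2−h2·(2M2+M3)/6=8/93
t_q=19/4 → seg 2, τ=3/4; S=0+8/93·τ+182/31·τ²+-182/93·τ³=2521/992

  seg 0: a=-2 b=386/93 c=0 d=-77/279
  seg 1: a=3 b=-307/93 c=-77/31 d=259/93
  seg 2: a=0 b=8/93 c=182/31 d=-182/93
S(19/4) = 2521/992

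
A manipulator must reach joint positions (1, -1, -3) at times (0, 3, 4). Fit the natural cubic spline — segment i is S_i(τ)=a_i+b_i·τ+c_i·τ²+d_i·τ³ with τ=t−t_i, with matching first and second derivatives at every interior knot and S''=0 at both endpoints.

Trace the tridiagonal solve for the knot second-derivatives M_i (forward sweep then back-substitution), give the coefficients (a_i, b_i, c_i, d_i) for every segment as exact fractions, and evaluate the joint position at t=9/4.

  seg 0: a=1 b=-1/6 c=0 d=-1/18
  seg 1: a=-1 b=-5/3 c=-1/2 d=1/6
S(9/4) = -1/128

Δ: Δ0=-2/3, Δ1=-2
row 1: diag=8, rhs=-8; c'=1/8, d'=-1
back: M1=-1
M: M0=0, M1=-1, M2=0
seg 0: a=1, c=M0/2=0, d=(M1−M0)/(6·3)=-1/18, b=Δ0−h0·(2M0+M1)/6=-1/6
seg 1: a=-1, c=M1/2=-1/2, d=(M2−M1)/(6·1)=1/6, b=Δ1−h1·(2M1+M2)/6=-5/3
t_q=9/4 → seg 0, τ=9/4; S=1+-1/6·τ+0·τ²+-1/18·τ³=-1/128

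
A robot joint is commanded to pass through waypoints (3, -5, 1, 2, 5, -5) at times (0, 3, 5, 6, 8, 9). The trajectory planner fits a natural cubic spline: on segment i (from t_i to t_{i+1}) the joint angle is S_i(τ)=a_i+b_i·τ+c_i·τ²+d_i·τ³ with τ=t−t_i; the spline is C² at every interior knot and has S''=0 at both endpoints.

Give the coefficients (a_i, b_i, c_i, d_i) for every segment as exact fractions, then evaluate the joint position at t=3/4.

  seg 0: a=3 b=-12481/2598 c=0 d=617/2598
  seg 1: a=-5 b=2089/1299 c=1851/866 d=-3745/5196
  seg 2: a=1 b=1960/1299 c=-947/433 d=2180/1299
  seg 3: a=2 b=2818/1299 c=1233/433 d=-16535/10392
  seg 4: a=5 b=-14377/2598 c=-11603/1732 d=11603/5196
S(3/4) = -27871/55424

Δ: Δ0=-8/3, Δ1=3, Δ2=1, Δ3=3/2, Δ4=-10
row 1: diag=10, rhs=34; c'=1/5, d'=17/5
row 2: denom=6−2·1/5=28/5; d'=(-12−2·17/5)/(28/5)=-47/14
row 3: denom=6−1·5/28=163/28; d'=(3−1·-47/14)/(163/28)=178/163
row 4: denom=6−2·56/163=866/163; d'=(-69−2·178/163)/(866/163)=-11603/866
back: M4=-11603/866
back: M3=178/163−56/163·-11603/866=2466/433
back: M2=-47/14−5/28·2466/433=-1894/433
back: M1=17/5−1/5·-1894/433=1851/433
M: M0=0, M1=1851/433, M2=-1894/433, M3=2466/433, M4=-11603/866, M5=0
seg 0: a=3, c=M0/2=0, d=(M1−M0)/(6·3)=617/2598, b=Δ0−h0·(2M0+M1)/6=-12481/2598
seg 1: a=-5, c=M1/2=1851/866, d=(M2−M1)/(6·2)=-3745/5196, b=Δ1−h1·(2M1+M2)/6=2089/1299
seg 2: a=1, c=M2/2=-947/433, d=(M3−M2)/(6·1)=2180/1299, b=Δ2−h2·(2M2+M3)/6=1960/1299
seg 3: a=2, c=M3/2=1233/433, d=(M4−M3)/(6·2)=-16535/10392, b=Δ3−h3·(2M3+M4)/6=2818/1299
seg 4: a=5, c=M4/2=-11603/1732, d=(M5−M4)/(6·1)=11603/5196, b=Δ4−h4·(2M4+M5)/6=-14377/2598
t_q=3/4 → seg 0, τ=3/4; S=3+-12481/2598·τ+0·τ²+617/2598·τ³=-27871/55424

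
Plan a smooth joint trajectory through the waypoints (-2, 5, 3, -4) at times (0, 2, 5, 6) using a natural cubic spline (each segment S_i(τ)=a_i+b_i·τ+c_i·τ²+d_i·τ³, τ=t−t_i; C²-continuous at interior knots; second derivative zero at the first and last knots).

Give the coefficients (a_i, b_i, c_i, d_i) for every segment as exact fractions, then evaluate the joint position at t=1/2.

Δ: Δ0=7/2, Δ1=-2/3, Δ2=-7
row 1: diag=10, rhs=-25; c'=3/10, d'=-5/2
row 2: denom=8−3·3/10=71/10; d'=(-38−3·-5/2)/(71/10)=-305/71
back: M2=-305/71
back: M1=-5/2−3/10·-305/71=-86/71
M: M0=0, M1=-86/71, M2=-305/71, M3=0
seg 0: a=-2, c=M0/2=0, d=(M1−M0)/(6·2)=-43/426, b=Δ0−h0·(2M0+M1)/6=1663/426
seg 1: a=5, c=M1/2=-43/71, d=(M2−M1)/(6·3)=-73/426, b=Δ1−h1·(2M1+M2)/6=1147/426
seg 2: a=3, c=M2/2=-305/142, d=(M3−M2)/(6·1)=305/426, b=Δ2−h2·(2M2+M3)/6=-1186/213
t_q=1/2 → seg 0, τ=1/2; S=-2+1663/426·τ+0·τ²+-43/426·τ³=-69/1136

  seg 0: a=-2 b=1663/426 c=0 d=-43/426
  seg 1: a=5 b=1147/426 c=-43/71 d=-73/426
  seg 2: a=3 b=-1186/213 c=-305/142 d=305/426
S(1/2) = -69/1136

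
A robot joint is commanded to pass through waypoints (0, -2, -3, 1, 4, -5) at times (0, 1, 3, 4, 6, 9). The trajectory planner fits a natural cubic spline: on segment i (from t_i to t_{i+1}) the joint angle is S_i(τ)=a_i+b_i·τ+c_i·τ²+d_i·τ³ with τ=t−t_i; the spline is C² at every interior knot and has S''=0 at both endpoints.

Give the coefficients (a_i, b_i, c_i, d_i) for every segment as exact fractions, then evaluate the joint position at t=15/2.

Δ: Δ0=-2, Δ1=-1/2, Δ2=4, Δ3=3/2, Δ4=-3
row 1: diag=6, rhs=9; c'=1/3, d'=3/2
row 2: denom=6−2·1/3=16/3; d'=(27−2·3/2)/(16/3)=9/2
row 3: denom=6−1·3/16=93/16; d'=(-15−1·9/2)/(93/16)=-104/31
row 4: denom=10−2·32/93=866/93; d'=(-27−2·-104/31)/(866/93)=-1887/866
back: M4=-1887/866
back: M3=-104/31−32/93·-1887/866=-1128/433
back: M2=9/2−3/16·-1128/433=2160/433
back: M1=3/2−1/3·2160/433=-141/866
M: M0=0, M1=-141/866, M2=2160/433, M3=-1128/433, M4=-1887/866, M5=0
seg 0: a=0, c=M0/2=0, d=(M1−M0)/(6·1)=-47/1732, b=Δ0−h0·(2M0+M1)/6=-3417/1732
seg 1: a=-2, c=M1/2=-141/1732, d=(M2−M1)/(6·2)=1487/3464, b=Δ1−h1·(2M1+M2)/6=-1779/866
seg 2: a=-3, c=M2/2=1080/433, d=(M3−M2)/(6·1)=-548/433, b=Δ2−h2·(2M2+M3)/6=1200/433
seg 3: a=1, c=M3/2=-564/433, d=(M4−M3)/(6·2)=123/3464, b=Δ3−h3·(2M3+M4)/6=1716/433
seg 4: a=4, c=M4/2=-1887/1732, d=(M5−M4)/(6·3)=629/5196, b=Δ4−h4·(2M4+M5)/6=-711/866
t_q=15/2 → seg 4, τ=3/2; S=4+-711/866·τ+-1887/1732·τ²+629/5196·τ³=10055/13856

  seg 0: a=0 b=-3417/1732 c=0 d=-47/1732
  seg 1: a=-2 b=-1779/866 c=-141/1732 d=1487/3464
  seg 2: a=-3 b=1200/433 c=1080/433 d=-548/433
  seg 3: a=1 b=1716/433 c=-564/433 d=123/3464
  seg 4: a=4 b=-711/866 c=-1887/1732 d=629/5196
S(15/2) = 10055/13856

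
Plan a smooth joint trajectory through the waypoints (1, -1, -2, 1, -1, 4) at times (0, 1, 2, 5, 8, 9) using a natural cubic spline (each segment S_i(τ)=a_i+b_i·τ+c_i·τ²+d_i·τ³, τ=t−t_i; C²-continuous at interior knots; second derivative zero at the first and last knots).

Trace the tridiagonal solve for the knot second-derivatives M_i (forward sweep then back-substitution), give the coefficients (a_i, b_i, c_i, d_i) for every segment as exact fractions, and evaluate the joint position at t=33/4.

Δ: Δ0=-2, Δ1=-1, Δ2=1, Δ3=-2/3, Δ4=5
row 1: diag=4, rhs=6; c'=1/4, d'=3/2
row 2: denom=8−1·1/4=31/4; d'=(12−1·3/2)/(31/4)=42/31
row 3: denom=12−3·12/31=336/31; d'=(-10−3·42/31)/(336/31)=-109/84
row 4: denom=8−3·31/112=803/112; d'=(34−3·-109/84)/(803/112)=4244/803
back: M4=4244/803
back: M3=-109/84−31/112·4244/803=-6650/2409
back: M2=42/31−12/31·-6650/2409=1946/803
back: M1=3/2−1/4·1946/803=718/803
M: M0=0, M1=718/803, M2=1946/803, M3=-6650/2409, M4=4244/803, M5=0
seg 0: a=1, c=M0/2=0, d=(M1−M0)/(6·1)=359/2409, b=Δ0−h0·(2M0+M1)/6=-5177/2409
seg 1: a=-1, c=M1/2=359/803, d=(M2−M1)/(6·1)=614/2409, b=Δ1−h1·(2M1+M2)/6=-4100/2409
seg 2: a=-2, c=M2/2=973/803, d=(M3−M2)/(6·3)=-6244/21681, b=Δ2−h2·(2M2+M3)/6=-104/2409
seg 3: a=1, c=M3/2=-3325/2409, d=(M4−M3)/(6·3)=881/1971, b=Δ3−h3·(2M3+M4)/6=-1322/2409
seg 4: a=-1, c=M4/2=2122/803, d=(M5−M4)/(6·1)=-2122/2409, b=Δ4−h4·(2M4+M5)/6=7801/2409
t_q=33/4 → seg 4, τ=1/4; S=-1+7801/2409·τ+2122/803·τ²+-2122/2409·τ³=-1003/25696

  seg 0: a=1 b=-5177/2409 c=0 d=359/2409
  seg 1: a=-1 b=-4100/2409 c=359/803 d=614/2409
  seg 2: a=-2 b=-104/2409 c=973/803 d=-6244/21681
  seg 3: a=1 b=-1322/2409 c=-3325/2409 d=881/1971
  seg 4: a=-1 b=7801/2409 c=2122/803 d=-2122/2409
S(33/4) = -1003/25696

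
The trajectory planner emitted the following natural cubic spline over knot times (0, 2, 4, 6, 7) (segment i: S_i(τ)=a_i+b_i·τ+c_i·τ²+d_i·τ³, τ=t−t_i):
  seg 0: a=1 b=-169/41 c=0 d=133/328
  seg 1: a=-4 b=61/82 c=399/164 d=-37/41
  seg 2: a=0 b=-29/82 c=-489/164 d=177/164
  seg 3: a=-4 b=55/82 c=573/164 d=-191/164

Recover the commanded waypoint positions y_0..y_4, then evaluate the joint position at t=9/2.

y_0 = S_0(0) = a_0 = 1
y_1 = S_1(0) = a_1 = -4
y_2 = S_2(0) = a_2 = 0
y_3 = S_3(0) = a_3 = -4
y_4 = S_3(1) = -1
t_q=9/2 is in segment 2 (τ=1/2); S_2(τ)=-1033/1312

y_0=1 y_1=-4 y_2=0 y_3=-4 y_4=-1
S(9/2) = -1033/1312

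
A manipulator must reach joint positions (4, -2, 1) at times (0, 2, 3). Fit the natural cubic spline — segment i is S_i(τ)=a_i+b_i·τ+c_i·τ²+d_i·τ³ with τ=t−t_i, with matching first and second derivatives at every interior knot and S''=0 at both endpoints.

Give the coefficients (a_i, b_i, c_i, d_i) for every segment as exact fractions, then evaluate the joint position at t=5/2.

  seg 0: a=4 b=-5 c=0 d=1/2
  seg 1: a=-2 b=1 c=3 d=-1
S(5/2) = -7/8

Δ: Δ0=-3, Δ1=3
row 1: diag=6, rhs=36; c'=1/6, d'=6
back: M1=6
M: M0=0, M1=6, M2=0
seg 0: a=4, c=M0/2=0, d=(M1−M0)/(6·2)=1/2, b=Δ0−h0·(2M0+M1)/6=-5
seg 1: a=-2, c=M1/2=3, d=(M2−M1)/(6·1)=-1, b=Δ1−h1·(2M1+M2)/6=1
t_q=5/2 → seg 1, τ=1/2; S=-2+1·τ+3·τ²+-1·τ³=-7/8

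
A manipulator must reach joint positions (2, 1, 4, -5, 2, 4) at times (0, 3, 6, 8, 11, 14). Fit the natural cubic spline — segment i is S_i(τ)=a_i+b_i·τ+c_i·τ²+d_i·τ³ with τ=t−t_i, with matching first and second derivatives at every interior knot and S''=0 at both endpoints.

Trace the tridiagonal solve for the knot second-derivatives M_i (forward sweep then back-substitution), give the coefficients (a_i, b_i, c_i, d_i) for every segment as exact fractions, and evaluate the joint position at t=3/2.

  seg 0: a=2 b=-3383/2610 c=0 d=2513/23490
  seg 1: a=1 b=2078/1305 c=2513/2610 d=-1817/4698
  seg 2: a=4 b=-8021/2610 c=-3286/1305 d=157/174
  seg 3: a=-5 b=-6049/2610 c=3779/1305 d=-2107/4698
  seg 4: a=2 b=3847/1305 c=-2977/2610 d=2977/23490
S(3/2) = 967/2320

Δ: Δ0=-1/3, Δ1=1, Δ2=-9/2, Δ3=7/3, Δ4=2/3
row 1: diag=12, rhs=8; c'=1/4, d'=2/3
row 2: denom=10−3·1/4=37/4; d'=(-33−3·2/3)/(37/4)=-140/37
row 3: denom=10−2·8/37=354/37; d'=(41−2·-140/37)/(354/37)=599/118
row 4: denom=12−3·37/118=1305/118; d'=(-10−3·599/118)/(1305/118)=-2977/1305
back: M4=-2977/1305
back: M3=599/118−37/118·-2977/1305=7558/1305
back: M2=-140/37−8/37·7558/1305=-6572/1305
back: M1=2/3−1/4·-6572/1305=2513/1305
M: M0=0, M1=2513/1305, M2=-6572/1305, M3=7558/1305, M4=-2977/1305, M5=0
seg 0: a=2, c=M0/2=0, d=(M1−M0)/(6·3)=2513/23490, b=Δ0−h0·(2M0+M1)/6=-3383/2610
seg 1: a=1, c=M1/2=2513/2610, d=(M2−M1)/(6·3)=-1817/4698, b=Δ1−h1·(2M1+M2)/6=2078/1305
seg 2: a=4, c=M2/2=-3286/1305, d=(M3−M2)/(6·2)=157/174, b=Δ2−h2·(2M2+M3)/6=-8021/2610
seg 3: a=-5, c=M3/2=3779/1305, d=(M4−M3)/(6·3)=-2107/4698, b=Δ3−h3·(2M3+M4)/6=-6049/2610
seg 4: a=2, c=M4/2=-2977/2610, d=(M5−M4)/(6·3)=2977/23490, b=Δ4−h4·(2M4+M5)/6=3847/1305
t_q=3/2 → seg 0, τ=3/2; S=2+-3383/2610·τ+0·τ²+2513/23490·τ³=967/2320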